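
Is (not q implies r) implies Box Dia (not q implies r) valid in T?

Tableau for the negation not ((not q implies r) implies Box Dia (not q implies r)):
1. not ((not q implies r) implies Box Dia (not q implies r)), u
2. not q implies r, u
3. not Box Dia (not q implies r), u
4. r, u
5. not Dia (not q implies r), v
6. not (not q implies r), v
7. not q, v
8. not r, v
Accessibility: uRu, uRv, vRv
The negation has an open branch (countermodel exists).

Invalid (countermodel exists)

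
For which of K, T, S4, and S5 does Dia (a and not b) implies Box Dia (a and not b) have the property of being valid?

S5-tableau for the negation not (Dia (a and not b) implies Box Dia (a and not b)):
1. not (Dia (a and not b) implies Box Dia (a and not b)), w0
2. Dia (a and not b), w0
3. not Box Dia (a and not b), w0
4. a and not b, w1
5. a, w1
6. not b, w1
7. not Dia (a and not b), w2
8. not (a and not b), w0
9. not (a and not b), w1
10. not (a and not b), w2
11. b, w0
12. b, w1
Accessibility: w0Rw0, w0Rw1, w0Rw2, w1Rw0, w1Rw1, w1Rw2, w2Rw0, w2Rw1, w2Rw2
Branch closes: b and not b both at w1.
Every branch closes (one shown): valid in S5.
S4-tableau for the negation not (Dia (a and not b) implies Box Dia (a and not b)):
1. not (Dia (a and not b) implies Box Dia (a and not b)), w0
2. Dia (a and not b), w0
3. not Box Dia (a and not b), w0
4. a and not b, w1
5. a, w1
6. not b, w1
7. not Dia (a and not b), w2
8. not (a and not b), w2
9. b, w2
Accessibility: w0Rw0, w0Rw1, w0Rw2, w1Rw1, w2Rw2
Complete open branch: countermodel on an S4-frame, so not valid in S4, nor in K, T (the same frame is also a K-frame and a T-frame).

S5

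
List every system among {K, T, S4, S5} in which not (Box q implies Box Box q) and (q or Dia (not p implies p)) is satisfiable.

S4-tableau for the formula:
1. not (Box q implies Box Box q) and (q or Dia (not p implies p)), u
2. not (Box q implies Box Box q), u   [and-rule on 1]
3. q or Dia (not p implies p), u   [and-rule on 1]
4. Box q, u   [neg-implies-rule on 2]
5. not Box Box q, u   [neg-implies-rule on 2]
6. q, u   [Box-rule on 4 via uRu]
7. Dia (not p implies p), u   [or-rule on 3 (branches; this branch)]
8. not Box q, v   [neg-Box-rule on 5: fresh world v, uRv]
9. q, v   [Box-rule on 4 via uRv]
10. not p implies p, w   [Dia-rule on 7: fresh world w, uRw]
11. q, w   [Box-rule on 4 via uRw]
12. p, w   [implies-rule on 10 (branches; this branch)]
13. not q, x   [neg-Box-rule on 8: fresh world x, vRx]
14. q, x   [Box-rule on 4 via uRx]
Accessibility: uRu, uRv, uRw, uRx, vRv, vRx, wRw, xRx
Branch closes: q and not q both at x.
Every branch closes (one shown): unsatisfiable in S4, hence also in S5 (every S5-frame is an S4-frame).
T-tableau for the formula:
1. not (Box q implies Box Box q) and (q or Dia (not p implies p)), u
2. not (Box q implies Box Box q), u   [and-rule on 1]
3. q or Dia (not p implies p), u   [and-rule on 1]
4. Box q, u   [neg-implies-rule on 2]
5. not Box Box q, u   [neg-implies-rule on 2]
6. q, u   [Box-rule on 4 via uRu]
7. Dia (not p implies p), u   [or-rule on 3 (branches; this branch)]
8. not Box q, v   [neg-Box-rule on 5: fresh world v, uRv]
9. q, v   [Box-rule on 4 via uRv]
10. not p implies p, w   [Dia-rule on 7: fresh world w, uRw]
11. q, w   [Box-rule on 4 via uRw]
12. p, w   [implies-rule on 10 (branches; this branch)]
13. not q, x   [neg-Box-rule on 8: fresh world x, vRx]
Accessibility: uRu, uRv, uRw, vRv, vRx, wRw, xRx
Complete open branch: satisfiable in T, hence also in K (this T-model is also a K-model).

K, T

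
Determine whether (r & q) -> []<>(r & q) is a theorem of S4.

Tableau for the negation ~((r & q) -> []<>(r & q)):
1. ~((r & q) -> []<>(r & q)), 0
2. r & q, 0   [~->-rule on 1]
3. ~[]<>(r & q), 0   [~->-rule on 1]
4. r, 0   [&-rule on 2]
5. q, 0   [&-rule on 2]
6. ~<>(r & q), 1   [~[]-rule on 3: fresh world 1, 0R1]
7. ~(r & q), 1   [~<>-rule on 6 via 1R1]
8. ~q, 1   [~&-rule on 7 (branches; this branch)]
Accessibility: 0R0, 0R1, 1R1
The negation has an open branch (countermodel exists).

Not valid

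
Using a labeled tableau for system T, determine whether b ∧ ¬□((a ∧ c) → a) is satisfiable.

Unsatisfiable (every branch closes)

1. b ∧ ¬□((a ∧ c) → a), 0
2. b, 0
3. ¬□((a ∧ c) → a), 0
4. ¬((a ∧ c) → a), 1
5. a ∧ c, 1
6. ¬a, 1
7. a, 1
8. c, 1
Accessibility: 0R0, 0R1, 1R1
Branch closes: a and ¬a both at 1.
All branches of the tableau close; one closing branch shown above.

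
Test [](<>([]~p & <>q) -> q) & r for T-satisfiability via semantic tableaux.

1. [](<>([]~p & <>q) -> q) & r, u
2. [](<>([]~p & <>q) -> q), u
3. r, u
4. <>([]~p & <>q) -> q, u
5. q, u
Accessibility: uRu

Satisfiable (open branch found)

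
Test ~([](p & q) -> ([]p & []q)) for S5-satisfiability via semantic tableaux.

1. ~([](p & q) -> ([]p & []q)), 0
2. [](p & q), 0   [~->-rule on 1]
3. ~([]p & []q), 0   [~->-rule on 1]
4. p & q, 0   [[]-rule on 2 via 0R0]
5. p, 0   [&-rule on 4]
6. q, 0   [&-rule on 4]
7. ~[]q, 0   [~&-rule on 3 (branches; this branch)]
8. ~q, 1   [~[]-rule on 7: fresh world 1, 0R1]
9. p & q, 1   [[]-rule on 2 via 0R1]
10. p, 1   [&-rule on 9]
11. q, 1   [&-rule on 9]
Accessibility: 0R0, 0R1, 1R0, 1R1
Branch closes: q and ~q both at 1.
(One branch shown.) All branches close.

Unsatisfiable (every branch closes)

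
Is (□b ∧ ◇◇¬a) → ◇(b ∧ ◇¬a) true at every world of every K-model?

Tableau for the negation ¬((□b ∧ ◇◇¬a) → ◇(b ∧ ◇¬a)):
1. ¬((□b ∧ ◇◇¬a) → ◇(b ∧ ◇¬a)), w0
2. □b ∧ ◇◇¬a, w0
3. ¬◇(b ∧ ◇¬a), w0
4. □b, w0
5. ◇◇¬a, w0
6. ◇¬a, w1
7. ¬(b ∧ ◇¬a), w1
8. b, w1
9. ¬◇¬a, w1
10. ¬a, w2
11. a, w2
Accessibility: w0Rw1, w1Rw2
Branch closes: a and ¬a both at w2.
All branches of the negation close; one closing branch shown above.

Valid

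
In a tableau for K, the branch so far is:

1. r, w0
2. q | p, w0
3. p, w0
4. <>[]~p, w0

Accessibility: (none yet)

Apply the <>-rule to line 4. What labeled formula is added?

a fresh world w1 with w0Rw1, and []~p at w1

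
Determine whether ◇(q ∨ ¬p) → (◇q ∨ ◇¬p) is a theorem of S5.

Tableau for the negation ¬(◇(q ∨ ¬p) → (◇q ∨ ◇¬p)):
1. ¬(◇(q ∨ ¬p) → (◇q ∨ ◇¬p)), u
2. ◇(q ∨ ¬p), u   [¬→-rule on 1]
3. ¬(◇q ∨ ◇¬p), u   [¬→-rule on 1]
4. ¬◇q, u   [¬∨-rule on 3]
5. ¬◇¬p, u   [¬∨-rule on 3]
6. ¬q, u   [¬◇-rule on 4 via uRu]
7. p, u   [¬◇-rule on 5 via uRu]
8. q ∨ ¬p, v   [◇-rule on 2: fresh world v, uRv]
9. ¬q, v   [¬◇-rule on 4 via uRv]
10. p, v   [¬◇-rule on 5 via uRv]
11. ¬p, v   [∨-rule on 8 (branches; this branch)]
Accessibility: uRu, uRv, vRu, vRv
Branch closes: p and ¬p both at v.
Every branch of the negation's tableau closes; the branch above is one of them.

Valid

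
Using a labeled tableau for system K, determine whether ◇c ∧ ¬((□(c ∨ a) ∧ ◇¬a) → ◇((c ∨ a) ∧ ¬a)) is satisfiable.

1. ◇c ∧ ¬((□(c ∨ a) ∧ ◇¬a) → ◇((c ∨ a) ∧ ¬a)), 0
2. ◇c, 0
3. ¬((□(c ∨ a) ∧ ◇¬a) → ◇((c ∨ a) ∧ ¬a)), 0
4. □(c ∨ a) ∧ ◇¬a, 0
5. ¬◇((c ∨ a) ∧ ¬a), 0
6. □(c ∨ a), 0
7. ◇¬a, 0
8. c, 1
9. ¬((c ∨ a) ∧ ¬a), 1
10. c ∨ a, 1
11. a, 1
12. ¬a, 2
13. ¬((c ∨ a) ∧ ¬a), 2
14. c ∨ a, 2
15. ¬(c ∨ a), 2
16. ¬c, 2
17. a, 2
Accessibility: 0R1, 0R2
Branch closes: a and ¬a both at 2.
All branches of the tableau close; one closing branch shown above.

Unsatisfiable (every branch closes)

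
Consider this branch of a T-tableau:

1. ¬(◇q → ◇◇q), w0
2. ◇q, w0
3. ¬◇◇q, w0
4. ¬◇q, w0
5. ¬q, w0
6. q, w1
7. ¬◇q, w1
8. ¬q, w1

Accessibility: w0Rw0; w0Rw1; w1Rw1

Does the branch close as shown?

Closed

Both q and ¬q appear at w1.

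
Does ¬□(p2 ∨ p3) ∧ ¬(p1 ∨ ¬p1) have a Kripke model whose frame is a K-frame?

1. ¬□(p2 ∨ p3) ∧ ¬(p1 ∨ ¬p1), 0
2. ¬□(p2 ∨ p3), 0
3. ¬(p1 ∨ ¬p1), 0
4. ¬p1, 0
5. p1, 0
Branch closes: p1 and ¬p1 both at 0.
Every branch closes; the branch above is one of them.

Unsatisfiable (every branch closes)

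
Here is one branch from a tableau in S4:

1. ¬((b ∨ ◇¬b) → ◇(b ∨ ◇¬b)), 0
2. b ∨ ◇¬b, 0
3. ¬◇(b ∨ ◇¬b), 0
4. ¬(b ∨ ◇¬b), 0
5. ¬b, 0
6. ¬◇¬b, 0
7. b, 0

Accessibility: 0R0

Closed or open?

Both b and ¬b appear at 0.

Yes, closed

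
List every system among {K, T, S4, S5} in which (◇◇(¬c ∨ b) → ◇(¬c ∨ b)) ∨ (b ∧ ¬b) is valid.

S4-tableau for the negation ¬((◇◇(¬c ∨ b) → ◇(¬c ∨ b)) ∨ (b ∧ ¬b)):
1. ¬((◇◇(¬c ∨ b) → ◇(¬c ∨ b)) ∨ (b ∧ ¬b)), 0
2. ¬(◇◇(¬c ∨ b) → ◇(¬c ∨ b)), 0   [¬∨-rule on 1]
3. ¬(b ∧ ¬b), 0   [¬∨-rule on 1]
4. ◇◇(¬c ∨ b), 0   [¬→-rule on 2]
5. ¬◇(¬c ∨ b), 0   [¬→-rule on 2]
6. ¬(¬c ∨ b), 0   [¬◇-rule on 5 via 0R0]
7. c, 0   [¬∨-rule on 6]
8. ¬b, 0   [¬∨-rule on 6]
9. ◇(¬c ∨ b), 1   [◇-rule on 4: fresh world 1, 0R1]
10. ¬(¬c ∨ b), 1   [¬◇-rule on 5 via 0R1]
11. c, 1   [¬∨-rule on 10]
12. ¬b, 1   [¬∨-rule on 10]
13. ¬c ∨ b, 2   [◇-rule on 9: fresh world 2, 1R2]
14. ¬(¬c ∨ b), 2   [¬◇-rule on 5 via 0R2]
15. c, 2   [¬∨-rule on 14]
16. ¬b, 2   [¬∨-rule on 14]
17. b, 2   [∨-rule on 13 (branches; this branch)]
Accessibility: 0R0, 0R1, 0R2, 1R1, 1R2, 2R2
Branch closes: b and ¬b both at 2.
Every branch closes (one shown): valid in S4, hence also in S5 (every theorem of S4 is a theorem of S5).
T-tableau for the negation ¬((◇◇(¬c ∨ b) → ◇(¬c ∨ b)) ∨ (b ∧ ¬b)):
1. ¬((◇◇(¬c ∨ b) → ◇(¬c ∨ b)) ∨ (b ∧ ¬b)), 0
2. ¬(◇◇(¬c ∨ b) → ◇(¬c ∨ b)), 0   [¬∨-rule on 1]
3. ¬(b ∧ ¬b), 0   [¬∨-rule on 1]
4. ◇◇(¬c ∨ b), 0   [¬→-rule on 2]
5. ¬◇(¬c ∨ b), 0   [¬→-rule on 2]
6. ¬(¬c ∨ b), 0   [¬◇-rule on 5 via 0R0]
7. c, 0   [¬∨-rule on 6]
8. ¬b, 0   [¬∨-rule on 6]
9. ◇(¬c ∨ b), 1   [◇-rule on 4: fresh world 1, 0R1]
10. ¬(¬c ∨ b), 1   [¬◇-rule on 5 via 0R1]
11. c, 1   [¬∨-rule on 10]
12. ¬b, 1   [¬∨-rule on 10]
13. ¬c ∨ b, 2   [◇-rule on 9: fresh world 2, 1R2]
14. b, 2   [∨-rule on 13 (branches; this branch)]
Accessibility: 0R0, 0R1, 1R1, 1R2, 2R2
Complete open branch: countermodel on a T-frame, so not valid in T, nor in K (the same frame is also a K-frame).

S4, S5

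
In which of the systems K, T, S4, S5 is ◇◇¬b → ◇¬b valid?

S4, S5

S4-tableau for the negation ¬(◇◇¬b → ◇¬b):
1. ¬(◇◇¬b → ◇¬b), 0
2. ◇◇¬b, 0   [¬→-rule on 1]
3. ¬◇¬b, 0   [¬→-rule on 1]
4. b, 0   [¬◇-rule on 3 via 0R0]
5. ◇¬b, 1   [◇-rule on 2: fresh world 1, 0R1]
6. b, 1   [¬◇-rule on 3 via 0R1]
7. ¬b, 2   [◇-rule on 5: fresh world 2, 1R2]
8. b, 2   [¬◇-rule on 3 via 0R2]
Accessibility: 0R0, 0R1, 0R2, 1R1, 1R2, 2R2
Branch closes: b and ¬b both at 2.
Every branch closes (one shown): valid in S4, hence also in S5 (every theorem of S4 is a theorem of S5).
T-tableau for the negation ¬(◇◇¬b → ◇¬b):
1. ¬(◇◇¬b → ◇¬b), 0
2. ◇◇¬b, 0   [¬→-rule on 1]
3. ¬◇¬b, 0   [¬→-rule on 1]
4. b, 0   [¬◇-rule on 3 via 0R0]
5. ◇¬b, 1   [◇-rule on 2: fresh world 1, 0R1]
6. b, 1   [¬◇-rule on 3 via 0R1]
7. ¬b, 2   [◇-rule on 5: fresh world 2, 1R2]
Accessibility: 0R0, 0R1, 1R1, 1R2, 2R2
Complete open branch: countermodel on a T-frame, so not valid in T, nor in K (the same frame is also a K-frame).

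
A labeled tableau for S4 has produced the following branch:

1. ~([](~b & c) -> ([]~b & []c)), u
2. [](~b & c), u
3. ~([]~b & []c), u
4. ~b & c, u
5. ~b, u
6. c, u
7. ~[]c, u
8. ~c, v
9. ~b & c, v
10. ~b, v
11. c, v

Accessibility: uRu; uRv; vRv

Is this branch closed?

Both c and ~c appear at v.

Closed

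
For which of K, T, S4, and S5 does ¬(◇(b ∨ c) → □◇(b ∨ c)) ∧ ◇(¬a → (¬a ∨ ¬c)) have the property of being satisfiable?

S4-tableau for the formula:
1. ¬(◇(b ∨ c) → □◇(b ∨ c)) ∧ ◇(¬a → (¬a ∨ ¬c)), w0
2. ¬(◇(b ∨ c) → □◇(b ∨ c)), w0
3. ◇(¬a → (¬a ∨ ¬c)), w0
4. ◇(b ∨ c), w0
5. ¬□◇(b ∨ c), w0
6. ¬a → (¬a ∨ ¬c), w1
7. ¬a ∨ ¬c, w1
8. ¬c, w1
9. b ∨ c, w2
10. c, w2
11. ¬◇(b ∨ c), w3
12. ¬(b ∨ c), w3
13. ¬b, w3
14. ¬c, w3
Accessibility: w0Rw0, w0Rw1, w0Rw2, w0Rw3, w1Rw1, w2Rw2, w3Rw3
Complete open branch: satisfiable in S4, hence also in K, T (this S4-model is also a K-model and a T-model).
S5-tableau for the formula:
1. ¬(◇(b ∨ c) → □◇(b ∨ c)) ∧ ◇(¬a → (¬a ∨ ¬c)), w0
2. ¬(◇(b ∨ c) → □◇(b ∨ c)), w0
3. ◇(¬a → (¬a ∨ ¬c)), w0
4. ◇(b ∨ c), w0
5. ¬□◇(b ∨ c), w0
6. ¬a → (¬a ∨ ¬c), w1
7. ¬a ∨ ¬c, w1
8. ¬c, w1
9. b ∨ c, w2
10. c, w2
11. ¬◇(b ∨ c), w3
12. ¬(b ∨ c), w0
13. ¬b, w0
14. ¬c, w0
15. ¬(b ∨ c), w1
16. ¬b, w1
17. ¬(b ∨ c), w2
18. ¬b, w2
19. ¬c, w2
Accessibility: w0Rw0, w0Rw1, w0Rw2, w0Rw3, w1Rw0, w1Rw1, w1Rw2, w1Rw3, w2Rw0, w2Rw1, w2Rw2, w2Rw3, w3Rw0, w3Rw1, w3Rw2, w3Rw3
Branch closes: c and ¬c both at w2.
Every branch closes (one shown): unsatisfiable in S5.

K, T, S4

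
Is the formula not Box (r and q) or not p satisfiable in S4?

Satisfiable

1. not Box (r and q) or not p, w0
2. not p, w0   [or-rule on 1 (branches; this branch)]
Accessibility: w0Rw0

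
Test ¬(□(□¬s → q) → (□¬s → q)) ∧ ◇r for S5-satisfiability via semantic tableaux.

1. ¬(□(□¬s → q) → (□¬s → q)) ∧ ◇r, 0
2. ¬(□(□¬s → q) → (□¬s → q)), 0
3. ◇r, 0
4. □(□¬s → q), 0
5. ¬(□¬s → q), 0
6. □¬s, 0
7. ¬q, 0
8. □¬s → q, 0
9. ¬s, 0
10. ¬□¬s, 0
11. r, 1
12. □¬s → q, 1
13. ¬s, 1
14. q, 1
15. s, 2
16. □¬s → q, 2
17. ¬s, 2
Accessibility: 0R0, 0R1, 0R2, 1R0, 1R1, 1R2, 2R0, 2R1, 2R2
Branch closes: s and ¬s both at 2.
All branches of the tableau close; one closing branch shown above.

Unsatisfiable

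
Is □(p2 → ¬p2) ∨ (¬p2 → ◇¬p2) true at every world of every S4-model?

Valid in S4

Tableau for the negation ¬(□(p2 → ¬p2) ∨ (¬p2 → ◇¬p2)):
1. ¬(□(p2 → ¬p2) ∨ (¬p2 → ◇¬p2)), u
2. ¬□(p2 → ¬p2), u
3. ¬(¬p2 → ◇¬p2), u
4. ¬p2, u
5. ¬◇¬p2, u
6. p2, u
Accessibility: uRu
Branch closes: p2 and ¬p2 both at u.
All branches of the negation close; one closing branch shown above.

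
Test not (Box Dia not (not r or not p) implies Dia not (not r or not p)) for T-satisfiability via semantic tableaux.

1. not (Box Dia not (not r or not p) implies Dia not (not r or not p)), w0
2. Box Dia not (not r or not p), w0
3. not Dia not (not r or not p), w0
4. Dia not (not r or not p), w0
5. not r or not p, w0
6. not p, w0
7. not (not r or not p), w1
8. r, w1
9. p, w1
10. Dia not (not r or not p), w1
11. not r or not p, w1
12. not p, w1
Accessibility: w0Rw0, w0Rw1, w1Rw1
Branch closes: p and not p both at w1.
All branches of the tableau close; one closing branch shown above.

Unsatisfiable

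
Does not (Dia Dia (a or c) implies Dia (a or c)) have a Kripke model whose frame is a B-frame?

1. not (Dia Dia (a or c) implies Dia (a or c)), u
2. Dia Dia (a or c), u
3. not Dia (a or c), u
4. not (a or c), u
5. not a, u
6. not c, u
7. Dia (a or c), v
8. not (a or c), v
9. not a, v
10. not c, v
11. a or c, w
12. c, w
Accessibility: uRu, uRv, vRu, vRv, vRw, wRv, wRw

Yes, satisfiable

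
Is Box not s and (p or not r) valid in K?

Tableau for the negation not (Box not s and (p or not r)):
1. not (Box not s and (p or not r)), w0
2. not (p or not r), w0
3. not p, w0
4. r, w0
The negation has an open branch (countermodel exists).

Not valid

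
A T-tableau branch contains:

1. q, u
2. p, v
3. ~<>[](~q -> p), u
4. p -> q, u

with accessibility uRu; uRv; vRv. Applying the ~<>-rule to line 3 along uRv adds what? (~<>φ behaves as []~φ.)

~[](~q -> p), v

~<>φ behaves as []~φ: propagate the negated body to each accessible world.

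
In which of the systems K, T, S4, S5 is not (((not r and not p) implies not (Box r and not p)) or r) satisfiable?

K

T-tableau for the formula:
1. not (((not r and not p) implies not (Box r and not p)) or r), 0
2. not ((not r and not p) implies not (Box r and not p)), 0   [neg-or-rule on 1]
3. not r, 0   [neg-or-rule on 1]
4. not r and not p, 0   [neg-implies-rule on 2]
5. Box r and not p, 0   [neg-implies-rule on 2]
6. not p, 0   [and-rule on 4]
7. Box r, 0   [and-rule on 5]
8. r, 0   [Box-rule on 7 via 0R0]
Accessibility: 0R0
Branch closes: r and not r both at 0.
Every branch closes (one shown): unsatisfiable in T, hence also in S4, S5 (every S4/S5-frame is a T-frame).
K-tableau for the formula:
1. not (((not r and not p) implies not (Box r and not p)) or r), 0
2. not ((not r and not p) implies not (Box r and not p)), 0   [neg-or-rule on 1]
3. not r, 0   [neg-or-rule on 1]
4. not r and not p, 0   [neg-implies-rule on 2]
5. Box r and not p, 0   [neg-implies-rule on 2]
6. not p, 0   [and-rule on 4]
7. Box r, 0   [and-rule on 5]
Complete open branch: satisfiable in K.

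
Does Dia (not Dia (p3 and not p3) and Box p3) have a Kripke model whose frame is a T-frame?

Satisfiable (open branch found)

1. Dia (not Dia (p3 and not p3) and Box p3), u
2. not Dia (p3 and not p3) and Box p3, v
3. not Dia (p3 and not p3), v
4. Box p3, v
5. not (p3 and not p3), v
6. p3, v
Accessibility: uRu, uRv, vRv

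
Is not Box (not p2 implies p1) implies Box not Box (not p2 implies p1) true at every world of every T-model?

No, not valid

Tableau for the negation not (not Box (not p2 implies p1) implies Box not Box (not p2 implies p1)):
1. not (not Box (not p2 implies p1) implies Box not Box (not p2 implies p1)), 0
2. not Box (not p2 implies p1), 0
3. not Box not Box (not p2 implies p1), 0
4. not (not p2 implies p1), 1
5. not p2, 1
6. not p1, 1
7. Box (not p2 implies p1), 2
8. not p2 implies p1, 2
9. p1, 2
Accessibility: 0R0, 0R1, 0R2, 1R1, 2R2
The negation has an open branch (countermodel exists).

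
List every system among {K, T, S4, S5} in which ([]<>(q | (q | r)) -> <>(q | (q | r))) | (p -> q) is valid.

T-tableau for the negation ~(([]<>(q | (q | r)) -> <>(q | (q | r))) | (p -> q)):
1. ~(([]<>(q | (q | r)) -> <>(q | (q | r))) | (p -> q)), w0
2. ~([]<>(q | (q | r)) -> <>(q | (q | r))), w0
3. ~(p -> q), w0
4. []<>(q | (q | r)), w0
5. ~<>(q | (q | r)), w0
6. p, w0
7. ~q, w0
8. <>(q | (q | r)), w0
9. ~(q | (q | r)), w0
10. ~(q | r), w0
11. ~r, w0
12. q | (q | r), w1
13. <>(q | (q | r)), w1
14. ~(q | (q | r)), w1
15. ~q, w1
16. ~(q | r), w1
17. ~r, w1
18. q | r, w1
19. r, w1
Accessibility: w0Rw0, w0Rw1, w1Rw1
Branch closes: r and ~r both at w1.
Every branch closes (one shown): valid in T, hence also in S4, S5 (every theorem of T is a theorem of S4 and S5).
K-tableau for the negation ~(([]<>(q | (q | r)) -> <>(q | (q | r))) | (p -> q)):
1. ~(([]<>(q | (q | r)) -> <>(q | (q | r))) | (p -> q)), w0
2. ~([]<>(q | (q | r)) -> <>(q | (q | r))), w0
3. ~(p -> q), w0
4. []<>(q | (q | r)), w0
5. ~<>(q | (q | r)), w0
6. p, w0
7. ~q, w0
Complete open branch: countermodel on a K-frame, so not valid in K.

T, S4, S5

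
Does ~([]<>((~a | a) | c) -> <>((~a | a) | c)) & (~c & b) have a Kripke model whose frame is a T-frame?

1. ~([]<>((~a | a) | c) -> <>((~a | a) | c)) & (~c & b), w0
2. ~([]<>((~a | a) | c) -> <>((~a | a) | c)), w0
3. ~c & b, w0
4. []<>((~a | a) | c), w0
5. ~<>((~a | a) | c), w0
6. ~c, w0
7. b, w0
8. <>((~a | a) | c), w0
9. ~((~a | a) | c), w0
10. ~(~a | a), w0
11. a, w0
12. ~a, w0
Accessibility: w0Rw0
Branch closes: a and ~a both at w0.
All branches of the tableau close; one closing branch shown above.

Unsatisfiable (every branch closes)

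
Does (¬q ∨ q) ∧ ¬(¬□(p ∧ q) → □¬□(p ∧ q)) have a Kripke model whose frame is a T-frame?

1. (¬q ∨ q) ∧ ¬(¬□(p ∧ q) → □¬□(p ∧ q)), w0
2. ¬q ∨ q, w0
3. ¬(¬□(p ∧ q) → □¬□(p ∧ q)), w0
4. ¬□(p ∧ q), w0
5. ¬□¬□(p ∧ q), w0
6. q, w0
7. ¬(p ∧ q), w1
8. ¬q, w1
9. □(p ∧ q), w2
10. p ∧ q, w2
11. p, w2
12. q, w2
Accessibility: w0Rw0, w0Rw1, w0Rw2, w1Rw1, w2Rw2

Satisfiable (open branch found)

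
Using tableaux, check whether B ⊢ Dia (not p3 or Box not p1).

Tableau for the negation not Dia (not p3 or Box not p1):
1. not Dia (not p3 or Box not p1), w0
2. not (not p3 or Box not p1), w0
3. p3, w0
4. not Box not p1, w0
5. p1, w1
6. not (not p3 or Box not p1), w1
7. p3, w1
8. not Box not p1, w1
9. p1, w2
Accessibility: w0Rw0, w0Rw1, w1Rw0, w1Rw1, w1Rw2, w2Rw1, w2Rw2
The negation has an open branch (countermodel exists).

Invalid (countermodel exists)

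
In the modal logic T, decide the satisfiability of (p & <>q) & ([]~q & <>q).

Unsatisfiable (every branch closes)

1. (p & <>q) & ([]~q & <>q), 0
2. p & <>q, 0   [&-rule on 1]
3. []~q & <>q, 0   [&-rule on 1]
4. p, 0   [&-rule on 2]
5. <>q, 0   [&-rule on 2]
6. []~q, 0   [&-rule on 3]
7. ~q, 0   [[]-rule on 6 via 0R0]
8. q, 1   [<>-rule on 5: fresh world 1, 0R1]
9. ~q, 1   [[]-rule on 6 via 0R1]
Accessibility: 0R0, 0R1, 1R1
Branch closes: q and ~q both at 1.
All branches of the tableau close; one closing branch shown above.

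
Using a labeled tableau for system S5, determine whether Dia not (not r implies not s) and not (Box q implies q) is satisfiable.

1. Dia not (not r implies not s) and not (Box q implies q), u
2. Dia not (not r implies not s), u
3. not (Box q implies q), u
4. Box q, u
5. not q, u
6. q, u
Accessibility: uRu
Branch closes: q and not q both at u.
(One branch shown.) All branches close.

Unsatisfiable (every branch closes)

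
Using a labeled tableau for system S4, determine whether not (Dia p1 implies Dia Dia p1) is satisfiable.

Unsatisfiable

1. not (Dia p1 implies Dia Dia p1), u
2. Dia p1, u   [neg-implies-rule on 1]
3. not Dia Dia p1, u   [neg-implies-rule on 1]
4. not Dia p1, u   [neg-Dia-rule on 3 via uRu]
5. not p1, u   [neg-Dia-rule on 4 via uRu]
6. p1, v   [Dia-rule on 2: fresh world v, uRv]
7. not Dia p1, v   [neg-Dia-rule on 3 via uRv]
8. not p1, v   [neg-Dia-rule on 4 via uRv]
Accessibility: uRu, uRv, vRv
Branch closes: p1 and not p1 both at v.
(One branch shown.) All branches close.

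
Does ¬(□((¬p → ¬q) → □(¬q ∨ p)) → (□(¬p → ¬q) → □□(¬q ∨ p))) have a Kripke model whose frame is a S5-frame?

No, unsatisfiable

1. ¬(□((¬p → ¬q) → □(¬q ∨ p)) → (□(¬p → ¬q) → □□(¬q ∨ p))), u
2. □((¬p → ¬q) → □(¬q ∨ p)), u
3. ¬(□(¬p → ¬q) → □□(¬q ∨ p)), u
4. □(¬p → ¬q), u
5. ¬□□(¬q ∨ p), u
6. (¬p → ¬q) → □(¬q ∨ p), u
7. ¬p → ¬q, u
8. □(¬q ∨ p), u
9. ¬q ∨ p, u
10. ¬q, u
11. p, u
12. ¬□(¬q ∨ p), v
13. (¬p → ¬q) → □(¬q ∨ p), v
14. ¬p → ¬q, v
15. ¬q ∨ p, v
16. □(¬q ∨ p), v
17. ¬q, v
18. p, v
19. ¬(¬q ∨ p), w
20. q, w
21. ¬p, w
22. (¬p → ¬q) → □(¬q ∨ p), w
23. ¬p → ¬q, w
24. ¬q ∨ p, w
25. ¬(¬p → ¬q), w
26. ¬q, w
Accessibility: uRu, uRv, uRw, vRu, vRv, vRw, wRu, wRv, wRw
Branch closes: q and ¬q both at w.
All branches of the tableau close; one closing branch shown above.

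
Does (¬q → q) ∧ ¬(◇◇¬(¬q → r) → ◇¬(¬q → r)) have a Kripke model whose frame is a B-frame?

1. (¬q → q) ∧ ¬(◇◇¬(¬q → r) → ◇¬(¬q → r)), u
2. ¬q → q, u
3. ¬(◇◇¬(¬q → r) → ◇¬(¬q → r)), u
4. ◇◇¬(¬q → r), u
5. ¬◇¬(¬q → r), u
6. ¬q → r, u
7. q, u
8. r, u
9. ◇¬(¬q → r), v
10. ¬q → r, v
11. r, v
12. ¬(¬q → r), w
13. ¬q, w
14. ¬r, w
Accessibility: uRu, uRv, vRu, vRv, vRw, wRv, wRw

Satisfiable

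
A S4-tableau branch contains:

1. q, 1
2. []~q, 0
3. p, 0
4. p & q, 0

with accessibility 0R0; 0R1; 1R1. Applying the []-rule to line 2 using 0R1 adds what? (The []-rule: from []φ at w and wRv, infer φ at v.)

~q, 1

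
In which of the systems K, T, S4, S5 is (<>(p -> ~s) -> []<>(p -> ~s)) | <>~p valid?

S5

S4-tableau for the negation ~((<>(p -> ~s) -> []<>(p -> ~s)) | <>~p):
1. ~((<>(p -> ~s) -> []<>(p -> ~s)) | <>~p), w0
2. ~(<>(p -> ~s) -> []<>(p -> ~s)), w0
3. ~<>~p, w0
4. <>(p -> ~s), w0
5. ~[]<>(p -> ~s), w0
6. p, w0
7. p -> ~s, w1
8. p, w1
9. ~s, w1
10. ~<>(p -> ~s), w2
11. p, w2
12. ~(p -> ~s), w2
13. s, w2
Accessibility: w0Rw0, w0Rw1, w0Rw2, w1Rw1, w2Rw2
Complete open branch: countermodel on an S4-frame, so not valid in S4, nor in K, T (the same frame is also a K-frame and a T-frame).
S5-tableau for the negation ~((<>(p -> ~s) -> []<>(p -> ~s)) | <>~p):
1. ~((<>(p -> ~s) -> []<>(p -> ~s)) | <>~p), w0
2. ~(<>(p -> ~s) -> []<>(p -> ~s)), w0
3. ~<>~p, w0
4. <>(p -> ~s), w0
5. ~[]<>(p -> ~s), w0
6. p, w0
7. p -> ~s, w1
8. p, w1
9. ~s, w1
10. ~<>(p -> ~s), w2
11. p, w2
12. ~(p -> ~s), w0
13. s, w0
14. ~(p -> ~s), w1
15. s, w1
Accessibility: w0Rw0, w0Rw1, w0Rw2, w1Rw0, w1Rw1, w1Rw2, w2Rw0, w2Rw1, w2Rw2
Branch closes: s and ~s both at w1.
Every branch closes (one shown): valid in S5.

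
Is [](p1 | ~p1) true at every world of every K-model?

Tableau for the negation ~[](p1 | ~p1):
1. ~[](p1 | ~p1), u
2. ~(p1 | ~p1), v   [~[]-rule on 1: fresh world v, uRv]
3. ~p1, v   [~|-rule on 2]
4. p1, v   [~|-rule on 2]
Accessibility: uRv
Branch closes: p1 and ~p1 both at v.
All branches of the negation close; one closing branch shown above.

Yes, valid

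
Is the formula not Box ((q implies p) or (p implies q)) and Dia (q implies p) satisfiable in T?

Unsatisfiable (every branch closes)

1. not Box ((q implies p) or (p implies q)) and Dia (q implies p), 0
2. not Box ((q implies p) or (p implies q)), 0
3. Dia (q implies p), 0
4. not ((q implies p) or (p implies q)), 1
5. not (q implies p), 1
6. not (p implies q), 1
7. q, 1
8. not p, 1
9. p, 1
10. not q, 1
Accessibility: 0R0, 0R1, 1R1
Branch closes: p and not p both at 1.
Every branch closes; the branch above is one of them.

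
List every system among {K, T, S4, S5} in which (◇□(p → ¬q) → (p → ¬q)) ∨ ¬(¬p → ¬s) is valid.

S5

S5-tableau for the negation ¬((◇□(p → ¬q) → (p → ¬q)) ∨ ¬(¬p → ¬s)):
1. ¬((◇□(p → ¬q) → (p → ¬q)) ∨ ¬(¬p → ¬s)), 0
2. ¬(◇□(p → ¬q) → (p → ¬q)), 0
3. ¬p → ¬s, 0
4. ◇□(p → ¬q), 0
5. ¬(p → ¬q), 0
6. p, 0
7. q, 0
8. ¬s, 0
9. □(p → ¬q), 1
10. p → ¬q, 0
11. p → ¬q, 1
12. ¬q, 0
Accessibility: 0R0, 0R1, 1R0, 1R1
Branch closes: q and ¬q both at 0.
Every branch closes (one shown): valid in S5.
S4-tableau for the negation ¬((◇□(p → ¬q) → (p → ¬q)) ∨ ¬(¬p → ¬s)):
1. ¬((◇□(p → ¬q) → (p → ¬q)) ∨ ¬(¬p → ¬s)), 0
2. ¬(◇□(p → ¬q) → (p → ¬q)), 0
3. ¬p → ¬s, 0
4. ◇□(p → ¬q), 0
5. ¬(p → ¬q), 0
6. p, 0
7. q, 0
8. ¬s, 0
9. □(p → ¬q), 1
10. p → ¬q, 1
11. ¬q, 1
Accessibility: 0R0, 0R1, 1R1
Complete open branch: countermodel on an S4-frame, so not valid in S4, nor in K, T (the same frame is also a K-frame and a T-frame).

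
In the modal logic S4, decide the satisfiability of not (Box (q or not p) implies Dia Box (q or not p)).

1. not (Box (q or not p) implies Dia Box (q or not p)), 0
2. Box (q or not p), 0   [neg-implies-rule on 1]
3. not Dia Box (q or not p), 0   [neg-implies-rule on 1]
4. q or not p, 0   [Box-rule on 2 via 0R0]
5. not Box (q or not p), 0   [neg-Dia-rule on 3 via 0R0]
6. not p, 0   [or-rule on 4 (branches; this branch)]
7. not (q or not p), 1   [neg-Box-rule on 5: fresh world 1, 0R1]
8. not q, 1   [neg-or-rule on 7]
9. p, 1   [neg-or-rule on 7]
10. q or not p, 1   [Box-rule on 2 via 0R1]
11. not Box (q or not p), 1   [neg-Dia-rule on 3 via 0R1]
12. not p, 1   [or-rule on 10 (branches; this branch)]
Accessibility: 0R0, 0R1, 1R1
Branch closes: p and not p both at 1.
Every branch closes; the branch above is one of them.

No, unsatisfiable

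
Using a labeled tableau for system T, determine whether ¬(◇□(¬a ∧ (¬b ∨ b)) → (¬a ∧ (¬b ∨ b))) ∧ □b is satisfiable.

1. ¬(◇□(¬a ∧ (¬b ∨ b)) → (¬a ∧ (¬b ∨ b))) ∧ □b, u
2. ¬(◇□(¬a ∧ (¬b ∨ b)) → (¬a ∧ (¬b ∨ b))), u
3. □b, u
4. ◇□(¬a ∧ (¬b ∨ b)), u
5. ¬(¬a ∧ (¬b ∨ b)), u
6. b, u
7. a, u
8. □(¬a ∧ (¬b ∨ b)), v
9. b, v
10. ¬a ∧ (¬b ∨ b), v
11. ¬a, v
12. ¬b ∨ b, v
Accessibility: uRu, uRv, vRv

Satisfiable (open branch found)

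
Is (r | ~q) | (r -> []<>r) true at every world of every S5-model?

Tableau for the negation ~((r | ~q) | (r -> []<>r)):
1. ~((r | ~q) | (r -> []<>r)), w0
2. ~(r | ~q), w0
3. ~(r -> []<>r), w0
4. ~r, w0
5. q, w0
6. r, w0
7. ~[]<>r, w0
Accessibility: w0Rw0
Branch closes: r and ~r both at w0.
All branches of the negation close; one closing branch shown above.

Valid in S5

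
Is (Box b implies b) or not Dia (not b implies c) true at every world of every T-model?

Valid

Tableau for the negation not ((Box b implies b) or not Dia (not b implies c)):
1. not ((Box b implies b) or not Dia (not b implies c)), u
2. not (Box b implies b), u
3. Dia (not b implies c), u
4. Box b, u
5. not b, u
6. b, u
Accessibility: uRu
Branch closes: b and not b both at u.
All branches of the negation close; one closing branch shown above.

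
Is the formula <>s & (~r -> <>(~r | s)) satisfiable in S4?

1. <>s & (~r -> <>(~r | s)), u
2. <>s, u
3. ~r -> <>(~r | s), u
4. <>(~r | s), u
5. s, v
6. ~r | s, w
7. s, w
Accessibility: uRu, uRv, uRw, vRv, wRw

Satisfiable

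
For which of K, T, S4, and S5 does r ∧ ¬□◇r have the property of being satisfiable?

S4-tableau for the formula:
1. r ∧ ¬□◇r, w0
2. r, w0   [∧-rule on 1]
3. ¬□◇r, w0   [∧-rule on 1]
4. ¬◇r, w1   [¬□-rule on 3: fresh world w1, w0Rw1]
5. ¬r, w1   [¬◇-rule on 4 via w1Rw1]
Accessibility: w0Rw0, w0Rw1, w1Rw1
Complete open branch: satisfiable in S4, hence also in K, T (this S4-model is also a K-model and a T-model).
S5-tableau for the formula:
1. r ∧ ¬□◇r, w0
2. r, w0   [∧-rule on 1]
3. ¬□◇r, w0   [∧-rule on 1]
4. ¬◇r, w1   [¬□-rule on 3: fresh world w1, w0Rw1]
5. ¬r, w0   [¬◇-rule on 4 via w1Rw0]
Accessibility: w0Rw0, w0Rw1, w1Rw0, w1Rw1
Branch closes: r and ¬r both at w0.
Every branch closes (one shown): unsatisfiable in S5.

K, T, S4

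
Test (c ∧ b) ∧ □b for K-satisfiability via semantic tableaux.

Satisfiable

1. (c ∧ b) ∧ □b, w0
2. c ∧ b, w0   [∧-rule on 1]
3. □b, w0   [∧-rule on 1]
4. c, w0   [∧-rule on 2]
5. b, w0   [∧-rule on 2]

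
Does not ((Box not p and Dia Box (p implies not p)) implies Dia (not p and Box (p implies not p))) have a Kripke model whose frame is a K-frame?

1. not ((Box not p and Dia Box (p implies not p)) implies Dia (not p and Box (p implies not p))), w0
2. Box not p and Dia Box (p implies not p), w0
3. not Dia (not p and Box (p implies not p)), w0
4. Box not p, w0
5. Dia Box (p implies not p), w0
6. Box (p implies not p), w1
7. not (not p and Box (p implies not p)), w1
8. not p, w1
9. not Box (p implies not p), w1
10. not (p implies not p), w2
11. p, w2
12. p implies not p, w2
13. not p, w2
Accessibility: w0Rw1, w1Rw2
Branch closes: p and not p both at w2.
Every branch closes; the branch above is one of them.

Unsatisfiable (every branch closes)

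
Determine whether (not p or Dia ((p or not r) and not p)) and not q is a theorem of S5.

Not valid

Tableau for the negation not ((not p or Dia ((p or not r) and not p)) and not q):
1. not ((not p or Dia ((p or not r) and not p)) and not q), u
2. q, u
Accessibility: uRu
The negation has an open branch (countermodel exists).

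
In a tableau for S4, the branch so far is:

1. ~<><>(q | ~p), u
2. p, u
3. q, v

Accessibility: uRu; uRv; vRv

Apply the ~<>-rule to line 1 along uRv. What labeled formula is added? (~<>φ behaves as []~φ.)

~<>(q | ~p), v

~<>φ behaves as []~φ: propagate the negated body to each accessible world.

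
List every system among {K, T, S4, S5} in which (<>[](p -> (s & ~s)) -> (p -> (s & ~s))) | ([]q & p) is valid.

S5-tableau for the negation ~((<>[](p -> (s & ~s)) -> (p -> (s & ~s))) | ([]q & p)):
1. ~((<>[](p -> (s & ~s)) -> (p -> (s & ~s))) | ([]q & p)), u
2. ~(<>[](p -> (s & ~s)) -> (p -> (s & ~s))), u   [~|-rule on 1]
3. ~([]q & p), u   [~|-rule on 1]
4. <>[](p -> (s & ~s)), u   [~->-rule on 2]
5. ~(p -> (s & ~s)), u   [~->-rule on 2]
6. p, u   [~->-rule on 5]
7. ~(s & ~s), u   [~->-rule on 5]
8. ~[]q, u   [~&-rule on 3 (branches; this branch)]
9. s, u   [~&-rule on 7 (branches; this branch)]
10. [](p -> (s & ~s)), v   [<>-rule on 4: fresh world v, uRv]
11. p -> (s & ~s), u   [[]-rule on 10 via vRu]
12. p -> (s & ~s), v   [[]-rule on 10 via vRv]
13. s & ~s, u   [->-rule on 11 (branches; this branch)]
14. ~s, u   [&-rule on 13]
Accessibility: uRu, uRv, vRu, vRv
Branch closes: s and ~s both at u.
Every branch closes (one shown): valid in S5.
S4-tableau for the negation ~((<>[](p -> (s & ~s)) -> (p -> (s & ~s))) | ([]q & p)):
1. ~((<>[](p -> (s & ~s)) -> (p -> (s & ~s))) | ([]q & p)), u
2. ~(<>[](p -> (s & ~s)) -> (p -> (s & ~s))), u   [~|-rule on 1]
3. ~([]q & p), u   [~|-rule on 1]
4. <>[](p -> (s & ~s)), u   [~->-rule on 2]
5. ~(p -> (s & ~s)), u   [~->-rule on 2]
6. p, u   [~->-rule on 5]
7. ~(s & ~s), u   [~->-rule on 5]
8. ~[]q, u   [~&-rule on 3 (branches; this branch)]
9. s, u   [~&-rule on 7 (branches; this branch)]
10. [](p -> (s & ~s)), v   [<>-rule on 4: fresh world v, uRv]
11. p -> (s & ~s), v   [[]-rule on 10 via vRv]
12. ~p, v   [->-rule on 11 (branches; this branch)]
13. ~q, w   [~[]-rule on 8: fresh world w, uRw]
Accessibility: uRu, uRv, uRw, vRv, wRw
Complete open branch: countermodel on an S4-frame, so not valid in S4, nor in K, T (the same frame is also a K-frame and a T-frame).

S5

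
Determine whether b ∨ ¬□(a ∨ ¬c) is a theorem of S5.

Not valid

Tableau for the negation ¬(b ∨ ¬□(a ∨ ¬c)):
1. ¬(b ∨ ¬□(a ∨ ¬c)), w0
2. ¬b, w0   [¬∨-rule on 1]
3. □(a ∨ ¬c), w0   [¬∨-rule on 1]
4. a ∨ ¬c, w0   [□-rule on 3 via w0Rw0]
5. ¬c, w0   [∨-rule on 4 (branches; this branch)]
Accessibility: w0Rw0
The negation has an open branch (countermodel exists).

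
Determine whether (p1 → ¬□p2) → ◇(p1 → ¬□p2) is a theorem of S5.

Tableau for the negation ¬((p1 → ¬□p2) → ◇(p1 → ¬□p2)):
1. ¬((p1 → ¬□p2) → ◇(p1 → ¬□p2)), u
2. p1 → ¬□p2, u   [¬→-rule on 1]
3. ¬◇(p1 → ¬□p2), u   [¬→-rule on 1]
4. ¬(p1 → ¬□p2), u   [¬◇-rule on 3 via uRu]
5. p1, u   [¬→-rule on 4]
6. □p2, u   [¬→-rule on 4]
7. p2, u   [□-rule on 6 via uRu]
8. ¬□p2, u   [→-rule on 2 (branches; this branch)]
9. ¬p2, v   [¬□-rule on 8: fresh world v, uRv]
10. ¬(p1 → ¬□p2), v   [¬◇-rule on 3 via uRv]
11. p1, v   [¬→-rule on 10]
12. □p2, v   [¬→-rule on 10]
13. p2, v   [□-rule on 6 via uRv]
Accessibility: uRu, uRv, vRu, vRv
Branch closes: p2 and ¬p2 both at v.
Every branch of the negation's tableau closes; the branch above is one of them.

Yes, valid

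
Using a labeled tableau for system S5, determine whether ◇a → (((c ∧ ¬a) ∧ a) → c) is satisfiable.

Satisfiable (open branch found)

1. ◇a → (((c ∧ ¬a) ∧ a) → c), 0
2. ((c ∧ ¬a) ∧ a) → c, 0
3. c, 0
Accessibility: 0R0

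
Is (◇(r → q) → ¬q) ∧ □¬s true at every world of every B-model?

Tableau for the negation ¬((◇(r → q) → ¬q) ∧ □¬s):
1. ¬((◇(r → q) → ¬q) ∧ □¬s), u
2. ¬□¬s, u   [¬∧-rule on 1 (branches; this branch)]
3. s, v   [¬□-rule on 2: fresh world v, uRv]
Accessibility: uRu, uRv, vRu, vRv
The negation has an open branch (countermodel exists).

Not valid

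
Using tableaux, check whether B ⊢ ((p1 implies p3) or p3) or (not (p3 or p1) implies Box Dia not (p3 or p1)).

Tableau for the negation not (((p1 implies p3) or p3) or (not (p3 or p1) implies Box Dia not (p3 or p1))):
1. not (((p1 implies p3) or p3) or (not (p3 or p1) implies Box Dia not (p3 or p1))), w0
2. not ((p1 implies p3) or p3), w0
3. not (not (p3 or p1) implies Box Dia not (p3 or p1)), w0
4. not (p1 implies p3), w0
5. not p3, w0
6. not (p3 or p1), w0
7. not Box Dia not (p3 or p1), w0
8. p1, w0
9. not p1, w0
Accessibility: w0Rw0
Branch closes: p1 and not p1 both at w0.
All branches of the negation close; one closing branch shown above.

Yes, valid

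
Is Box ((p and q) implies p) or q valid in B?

Yes, valid

Tableau for the negation not (Box ((p and q) implies p) or q):
1. not (Box ((p and q) implies p) or q), 0
2. not Box ((p and q) implies p), 0   [neg-or-rule on 1]
3. not q, 0   [neg-or-rule on 1]
4. not ((p and q) implies p), 1   [neg-Box-rule on 2: fresh world 1, 0R1]
5. p and q, 1   [neg-implies-rule on 4]
6. not p, 1   [neg-implies-rule on 4]
7. p, 1   [and-rule on 5]
8. q, 1   [and-rule on 5]
Accessibility: 0R0, 0R1, 1R0, 1R1
Branch closes: p and not p both at 1.
Every branch of the negation's tableau closes; the branch above is one of them.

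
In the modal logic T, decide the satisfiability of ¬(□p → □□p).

Satisfiable

1. ¬(□p → □□p), 0
2. □p, 0
3. ¬□□p, 0
4. p, 0
5. ¬□p, 1
6. p, 1
7. ¬p, 2
Accessibility: 0R0, 0R1, 1R1, 1R2, 2R2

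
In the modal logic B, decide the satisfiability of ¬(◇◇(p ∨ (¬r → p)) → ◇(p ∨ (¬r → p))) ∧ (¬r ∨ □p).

1. ¬(◇◇(p ∨ (¬r → p)) → ◇(p ∨ (¬r → p))) ∧ (¬r ∨ □p), w0
2. ¬(◇◇(p ∨ (¬r → p)) → ◇(p ∨ (¬r → p))), w0
3. ¬r ∨ □p, w0
4. ◇◇(p ∨ (¬r → p)), w0
5. ¬◇(p ∨ (¬r → p)), w0
6. ¬(p ∨ (¬r → p)), w0
7. ¬p, w0
8. ¬(¬r → p), w0
9. ¬r, w0
10. ◇(p ∨ (¬r → p)), w1
11. ¬(p ∨ (¬r → p)), w1
12. ¬p, w1
13. ¬(¬r → p), w1
14. ¬r, w1
15. p ∨ (¬r → p), w2
16. ¬r → p, w2
17. p, w2
Accessibility: w0Rw0, w0Rw1, w1Rw0, w1Rw1, w1Rw2, w2Rw1, w2Rw2

Satisfiable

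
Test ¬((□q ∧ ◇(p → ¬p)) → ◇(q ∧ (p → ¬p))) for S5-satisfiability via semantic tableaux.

1. ¬((□q ∧ ◇(p → ¬p)) → ◇(q ∧ (p → ¬p))), 0
2. □q ∧ ◇(p → ¬p), 0
3. ¬◇(q ∧ (p → ¬p)), 0
4. □q, 0
5. ◇(p → ¬p), 0
6. ¬(q ∧ (p → ¬p)), 0
7. q, 0
8. ¬(p → ¬p), 0
9. p, 0
10. p → ¬p, 1
11. ¬(q ∧ (p → ¬p)), 1
12. q, 1
13. ¬p, 1
14. ¬(p → ¬p), 1
15. p, 1
Accessibility: 0R0, 0R1, 1R0, 1R1
Branch closes: p and ¬p both at 1.
(One branch shown.) All branches close.

Unsatisfiable (every branch closes)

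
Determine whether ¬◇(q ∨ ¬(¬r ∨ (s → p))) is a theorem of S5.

Invalid (countermodel exists)

Tableau for the negation ◇(q ∨ ¬(¬r ∨ (s → p))):
1. ◇(q ∨ ¬(¬r ∨ (s → p))), w0
2. q ∨ ¬(¬r ∨ (s → p)), w1   [◇-rule on 1: fresh world w1, w0Rw1]
3. ¬(¬r ∨ (s → p)), w1   [∨-rule on 2 (branches; this branch)]
4. r, w1   [¬∨-rule on 3]
5. ¬(s → p), w1   [¬∨-rule on 3]
6. s, w1   [¬→-rule on 5]
7. ¬p, w1   [¬→-rule on 5]
Accessibility: w0Rw0, w0Rw1, w1Rw0, w1Rw1
The negation has an open branch (countermodel exists).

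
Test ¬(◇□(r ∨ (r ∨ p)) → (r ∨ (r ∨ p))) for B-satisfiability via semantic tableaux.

1. ¬(◇□(r ∨ (r ∨ p)) → (r ∨ (r ∨ p))), w0
2. ◇□(r ∨ (r ∨ p)), w0   [¬→-rule on 1]
3. ¬(r ∨ (r ∨ p)), w0   [¬→-rule on 1]
4. ¬r, w0   [¬∨-rule on 3]
5. ¬(r ∨ p), w0   [¬∨-rule on 3]
6. ¬p, w0   [¬∨-rule on 5]
7. □(r ∨ (r ∨ p)), w1   [◇-rule on 2: fresh world w1, w0Rw1]
8. r ∨ (r ∨ p), w0   [□-rule on 7 via w1Rw0]
9. r ∨ (r ∨ p), w1   [□-rule on 7 via w1Rw1]
10. r ∨ p, w0   [∨-rule on 8 (branches; this branch)]
11. r ∨ p, w1   [∨-rule on 9 (branches; this branch)]
12. p, w0   [∨-rule on 10 (branches; this branch)]
Accessibility: w0Rw0, w0Rw1, w1Rw0, w1Rw1
Branch closes: p and ¬p both at w0.
All branches of the tableau close; one closing branch shown above.

No, unsatisfiable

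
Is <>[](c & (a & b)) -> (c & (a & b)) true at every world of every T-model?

Tableau for the negation ~(<>[](c & (a & b)) -> (c & (a & b))):
1. ~(<>[](c & (a & b)) -> (c & (a & b))), w0
2. <>[](c & (a & b)), w0
3. ~(c & (a & b)), w0
4. ~(a & b), w0
5. ~b, w0
6. [](c & (a & b)), w1
7. c & (a & b), w1
8. c, w1
9. a & b, w1
10. a, w1
11. b, w1
Accessibility: w0Rw0, w0Rw1, w1Rw1
The negation has an open branch (countermodel exists).

Not valid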